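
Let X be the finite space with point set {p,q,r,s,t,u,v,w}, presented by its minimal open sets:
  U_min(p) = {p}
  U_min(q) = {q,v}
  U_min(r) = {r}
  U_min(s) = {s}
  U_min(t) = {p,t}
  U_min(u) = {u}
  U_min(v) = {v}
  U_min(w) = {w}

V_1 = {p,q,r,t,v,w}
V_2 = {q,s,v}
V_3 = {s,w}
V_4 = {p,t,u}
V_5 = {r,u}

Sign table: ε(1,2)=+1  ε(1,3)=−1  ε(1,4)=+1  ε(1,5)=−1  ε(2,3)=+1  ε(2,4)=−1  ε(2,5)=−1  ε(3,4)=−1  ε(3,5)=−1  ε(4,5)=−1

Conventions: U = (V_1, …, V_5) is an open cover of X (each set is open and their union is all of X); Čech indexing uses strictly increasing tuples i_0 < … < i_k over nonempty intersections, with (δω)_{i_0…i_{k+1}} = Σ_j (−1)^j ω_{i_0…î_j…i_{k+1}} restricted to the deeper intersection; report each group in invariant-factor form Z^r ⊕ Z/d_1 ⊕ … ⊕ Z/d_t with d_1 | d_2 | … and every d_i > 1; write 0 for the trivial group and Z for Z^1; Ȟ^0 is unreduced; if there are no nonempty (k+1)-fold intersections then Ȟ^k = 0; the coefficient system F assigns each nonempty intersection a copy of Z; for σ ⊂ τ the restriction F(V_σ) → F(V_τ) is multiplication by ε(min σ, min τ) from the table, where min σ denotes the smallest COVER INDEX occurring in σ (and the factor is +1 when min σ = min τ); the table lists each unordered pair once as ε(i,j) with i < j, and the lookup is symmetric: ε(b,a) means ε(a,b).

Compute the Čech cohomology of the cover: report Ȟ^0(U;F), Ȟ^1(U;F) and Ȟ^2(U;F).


nonempty overlaps:
  V12={q,v} V13={w} V14={p,t} V15={r} V23={s} V45={u}
C dims 5,6; δ0: rk 5, SNF 1^4·2
degree 0: 5−5−0 = 0 → Ȟ^0 ≅ 0
degree 1: 6−0−5 = 1 plus torsion [2] → Ȟ^1 ≅ Z ⊕ Z/2
degree 2: 0−0−0 = 0 → Ȟ^2 ≅ 0

Ȟ^0(U;F) ≅ 0, Ȟ^1(U;F) ≅ Z ⊕ Z/2 and Ȟ^2(U;F) ≅ 0


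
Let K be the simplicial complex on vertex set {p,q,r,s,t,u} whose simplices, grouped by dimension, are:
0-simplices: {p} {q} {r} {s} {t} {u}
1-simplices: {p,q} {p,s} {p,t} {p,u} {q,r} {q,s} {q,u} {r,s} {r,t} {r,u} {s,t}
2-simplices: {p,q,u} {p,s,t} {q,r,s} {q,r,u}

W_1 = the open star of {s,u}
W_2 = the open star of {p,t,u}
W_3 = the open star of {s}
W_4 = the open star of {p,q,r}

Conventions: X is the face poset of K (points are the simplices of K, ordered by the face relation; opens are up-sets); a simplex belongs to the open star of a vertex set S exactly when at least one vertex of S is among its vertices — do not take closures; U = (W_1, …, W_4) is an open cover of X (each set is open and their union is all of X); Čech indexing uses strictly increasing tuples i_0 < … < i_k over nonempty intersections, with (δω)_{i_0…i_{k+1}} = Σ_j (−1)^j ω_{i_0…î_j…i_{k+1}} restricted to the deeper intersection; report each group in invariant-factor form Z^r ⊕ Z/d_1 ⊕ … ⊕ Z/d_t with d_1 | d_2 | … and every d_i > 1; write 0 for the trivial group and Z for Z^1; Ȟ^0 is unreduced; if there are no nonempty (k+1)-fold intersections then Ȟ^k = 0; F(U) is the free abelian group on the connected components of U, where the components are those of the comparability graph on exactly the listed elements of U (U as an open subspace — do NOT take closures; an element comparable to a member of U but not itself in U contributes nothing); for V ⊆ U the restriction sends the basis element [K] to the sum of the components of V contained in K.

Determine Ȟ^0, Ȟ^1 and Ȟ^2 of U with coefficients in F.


nerve of the cover:
  W1={{s},{u},{p,s},{p,u},{q,s},{q,u},{r,s},{r,u},{s,t},{p,q,u},{p,s,t},{q,r,s},{q,r,u}} W2={{p},{t},{u},{p,q},{p,s},{p,t},{p,u},{q,u},{r,t},{r,u},{s,t},{p,q,u},{p,s,t},{q,r,u}} W3={{s},{p,s},{q,s},{r,s},{s,t},{p,s,t},{q,r,s}} W4={{p},{q},{r},{p,q},{p,s},{p,t},{p,u},{q,r},{q,s},{q,u},{r,s},{r,t},{r,u},{p,q,u},{p,s,t},{q,r,s},{q,r,u}}
  W12={{u},{p,s},{p,u},{q,u},{r,u},{s,t},{p,q,u},{p,s,t},{q,r,u}} W13={{s},{p,s},{q,s},{r,s},{s,t},{p,s,t},{q,r,s}} W14={{p,s},{p,u},{q,s},{q,u},{r,s},{r,u},{p,q,u},{p,s,t},{q,r,s},{q,r,u}} W23={{p,s},{s,t},{p,s,t}} W24={{p},{p,q},{p,s},{p,t},{p,u},{q,u},{r,t},{r,u},{p,q,u},{p,s,t},{q,r,u}} W34={{p,s},{q,s},{r,s},{p,s,t},{q,r,s}}
  W123={{p,s},{s,t},{p,s,t}} W124={{p,s},{p,u},{q,u},{r,u},{p,q,u},{p,s,t},{q,r,u}} W134={{p,s},{q,s},{r,s},{p,s,t},{q,r,s}} W234={{p,s},{p,s,t}}
  W1234={{p,s},{p,s,t}}
components per intersection:
  W1: {{s},{p,s},{q,s},{r,s},{s,t},{p,s,t},{q,r,s}} {{u},{p,u},{q,u},{r,u},{p,q,u},{q,r,u}}
  W2: {{p},{t},{u},{p,q},{p,s},{p,t},{p,u},{q,u},{r,t},{r,u},{s,t},{p,q,u},{p,s,t},{q,r,u}}
  W3: {{s},{p,s},{q,s},{r,s},{s,t},{p,s,t},{q,r,s}}
  W4: {{p},{q},{r},{p,q},{p,s},{p,t},{p,u},{q,r},{q,s},{q,u},{r,s},{r,t},{r,u},{p,q,u},{p,s,t},{q,r,s},{q,r,u}}
  W12: {{u},{p,u},{q,u},{r,u},{p,q,u},{q,r,u}} {{p,s},{s,t},{p,s,t}}
  W13: {{s},{p,s},{q,s},{r,s},{s,t},{p,s,t},{q,r,s}}
  W14: {{p,s},{p,s,t}} {{p,u},{q,u},{r,u},{p,q,u},{q,r,u}} {{q,s},{r,s},{q,r,s}}
  W23: {{p,s},{s,t},{p,s,t}}
  W24: {{p},{p,q},{p,s},{p,t},{p,u},{q,u},{r,u},{p,q,u},{p,s,t},{q,r,u}} {{r,t}}
  W34: {{p,s},{p,s,t}} {{q,s},{r,s},{q,r,s}}
  W123: {{p,s},{s,t},{p,s,t}}
  W124: {{p,s},{p,s,t}} {{p,u},{q,u},{r,u},{p,q,u},{q,r,u}}
  W134: {{p,s},{p,s,t}} {{q,s},{r,s},{q,r,s}}
  W234: {{p,s},{p,s,t}}
  W1234: {{p,s},{p,s,t}}
C dims 5,11,6,1; δ0: rk 4, SNF 1^4; δ1: rk 5, SNF 1^5; δ2: rk 1, SNF 1^1
Ȟ^0 = (5 − 4) − 0 = 1, so Ȟ^0 ≅ Z
Ȟ^1 = (11 − 5) − 4 = 2, so Ȟ^1 ≅ Z^2
Ȟ^2 = (6 − 1) − 5 = 0, so Ȟ^2 ≅ 0

Ȟ^0(U;F) ≅ Z,  Ȟ^1(U;F) ≅ Z^2,  Ȟ^2(U;F) ≅ 0


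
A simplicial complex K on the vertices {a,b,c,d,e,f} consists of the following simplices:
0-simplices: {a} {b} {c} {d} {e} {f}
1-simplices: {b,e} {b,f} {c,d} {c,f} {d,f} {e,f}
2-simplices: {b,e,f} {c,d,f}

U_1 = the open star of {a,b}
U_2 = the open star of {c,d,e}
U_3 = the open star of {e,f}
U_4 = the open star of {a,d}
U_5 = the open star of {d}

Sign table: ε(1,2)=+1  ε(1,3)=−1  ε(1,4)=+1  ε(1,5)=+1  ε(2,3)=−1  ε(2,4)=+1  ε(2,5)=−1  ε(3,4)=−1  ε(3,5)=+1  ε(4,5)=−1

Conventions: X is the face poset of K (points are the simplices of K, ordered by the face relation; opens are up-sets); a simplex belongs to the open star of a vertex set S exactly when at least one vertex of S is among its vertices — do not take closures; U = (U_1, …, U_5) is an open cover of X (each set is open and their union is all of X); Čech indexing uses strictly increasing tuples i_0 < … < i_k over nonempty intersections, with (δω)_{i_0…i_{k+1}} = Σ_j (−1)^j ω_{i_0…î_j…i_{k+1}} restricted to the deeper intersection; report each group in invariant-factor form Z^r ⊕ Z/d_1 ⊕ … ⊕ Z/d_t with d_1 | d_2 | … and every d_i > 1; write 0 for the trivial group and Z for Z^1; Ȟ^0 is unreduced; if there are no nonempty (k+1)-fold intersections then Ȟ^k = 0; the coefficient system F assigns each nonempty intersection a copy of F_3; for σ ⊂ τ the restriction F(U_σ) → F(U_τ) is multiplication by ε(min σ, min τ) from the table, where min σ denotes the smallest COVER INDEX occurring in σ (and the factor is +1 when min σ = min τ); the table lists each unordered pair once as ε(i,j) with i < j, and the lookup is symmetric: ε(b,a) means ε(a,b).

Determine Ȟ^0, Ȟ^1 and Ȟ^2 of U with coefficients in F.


Ȟ^0 ≅ Z/3,  Ȟ^1 ≅ Z/3,  Ȟ^2 ≅ 0

cover nerve:
  U1={{a},{b},{b,e},{b,f},{b,e,f}} U2={{c},{d},{e},{b,e},{c,d},{c,f},{d,f},{e,f},{b,e,f},{c,d,f}} U3={{e},{f},{b,e},{b,f},{c,f},{d,f},{e,f},{b,e,f},{c,d,f}} U4={{a},{d},{c,d},{d,f},{c,d,f}} U5={{d},{c,d},{d,f},{c,d,f}}
  U12={{b,e},{b,e,f}} U13={{b,e},{b,f},{b,e,f}} U14={{a}} U23={{e},{b,e},{c,f},{d,f},{e,f},{b,e,f},{c,d,f}} U24={{d},{c,d},{d,f},{c,d,f}} U25={{d},{c,d},{d,f},{c,d,f}} U34={{d,f},{c,d,f}} U35={{d,f},{c,d,f}} U45={{d},{c,d},{d,f},{c,d,f}}
  U123={{b,e},{b,e,f}} U234={{d,f},{c,d,f}} U235={{d,f},{c,d,f}} U245={{d},{c,d},{d,f},{c,d,f}} U345={{d,f},{c,d,f}}
  U2345={{d,f},{c,d,f}}
C dims 5,9,5,1; δ0: rk_F3 4; δ1: rk_F3 4; δ2: rk_F3 1
Ȟ^0: (5−4)−0=1 ⇒ Z/3
Ȟ^1: (9−4)−4=1 ⇒ Z/3
Ȟ^2: (5−1)−4=0 ⇒ 0


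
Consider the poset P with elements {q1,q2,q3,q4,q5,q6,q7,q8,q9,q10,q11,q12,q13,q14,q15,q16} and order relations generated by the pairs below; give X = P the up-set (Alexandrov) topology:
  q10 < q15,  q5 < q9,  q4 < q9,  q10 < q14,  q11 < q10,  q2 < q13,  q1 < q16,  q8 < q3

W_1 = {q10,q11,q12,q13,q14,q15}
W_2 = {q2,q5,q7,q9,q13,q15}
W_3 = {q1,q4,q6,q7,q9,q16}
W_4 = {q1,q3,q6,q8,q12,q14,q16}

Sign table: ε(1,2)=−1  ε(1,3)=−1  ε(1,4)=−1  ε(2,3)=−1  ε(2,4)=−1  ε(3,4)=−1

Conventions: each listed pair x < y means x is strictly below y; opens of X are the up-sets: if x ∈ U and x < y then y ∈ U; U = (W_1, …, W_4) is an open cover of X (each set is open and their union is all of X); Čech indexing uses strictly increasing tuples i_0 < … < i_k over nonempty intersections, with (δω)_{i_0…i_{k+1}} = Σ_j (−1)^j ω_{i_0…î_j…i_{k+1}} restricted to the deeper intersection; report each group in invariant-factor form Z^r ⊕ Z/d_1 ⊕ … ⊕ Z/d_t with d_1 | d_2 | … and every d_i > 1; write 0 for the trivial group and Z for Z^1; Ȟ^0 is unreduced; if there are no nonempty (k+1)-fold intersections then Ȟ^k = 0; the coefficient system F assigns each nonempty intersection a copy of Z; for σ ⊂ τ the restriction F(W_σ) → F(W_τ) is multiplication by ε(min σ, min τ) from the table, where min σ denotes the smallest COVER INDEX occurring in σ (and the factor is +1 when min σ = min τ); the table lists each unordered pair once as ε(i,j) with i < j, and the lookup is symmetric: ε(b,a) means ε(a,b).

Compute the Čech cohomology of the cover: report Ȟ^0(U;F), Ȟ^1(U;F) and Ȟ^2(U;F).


Ȟ^0 = Z; Ȟ^1 = Z; Ȟ^2 = 0

nerve of the cover:
  W12={q13,q15} W14={q12,q14} W23={q7,q9} W34={q1,q6,q16}
C dims 4,4; δ0: rk 3, SNF 1^3
Ȟ^0 = (4 − 3) − 0 = 1, so Ȟ^0 ≅ Z
Ȟ^1 = (4 − 0) − 3 = 1, so Ȟ^1 ≅ Z
Ȟ^2 = (0 − 0) − 0 = 0, so Ȟ^2 ≅ 0


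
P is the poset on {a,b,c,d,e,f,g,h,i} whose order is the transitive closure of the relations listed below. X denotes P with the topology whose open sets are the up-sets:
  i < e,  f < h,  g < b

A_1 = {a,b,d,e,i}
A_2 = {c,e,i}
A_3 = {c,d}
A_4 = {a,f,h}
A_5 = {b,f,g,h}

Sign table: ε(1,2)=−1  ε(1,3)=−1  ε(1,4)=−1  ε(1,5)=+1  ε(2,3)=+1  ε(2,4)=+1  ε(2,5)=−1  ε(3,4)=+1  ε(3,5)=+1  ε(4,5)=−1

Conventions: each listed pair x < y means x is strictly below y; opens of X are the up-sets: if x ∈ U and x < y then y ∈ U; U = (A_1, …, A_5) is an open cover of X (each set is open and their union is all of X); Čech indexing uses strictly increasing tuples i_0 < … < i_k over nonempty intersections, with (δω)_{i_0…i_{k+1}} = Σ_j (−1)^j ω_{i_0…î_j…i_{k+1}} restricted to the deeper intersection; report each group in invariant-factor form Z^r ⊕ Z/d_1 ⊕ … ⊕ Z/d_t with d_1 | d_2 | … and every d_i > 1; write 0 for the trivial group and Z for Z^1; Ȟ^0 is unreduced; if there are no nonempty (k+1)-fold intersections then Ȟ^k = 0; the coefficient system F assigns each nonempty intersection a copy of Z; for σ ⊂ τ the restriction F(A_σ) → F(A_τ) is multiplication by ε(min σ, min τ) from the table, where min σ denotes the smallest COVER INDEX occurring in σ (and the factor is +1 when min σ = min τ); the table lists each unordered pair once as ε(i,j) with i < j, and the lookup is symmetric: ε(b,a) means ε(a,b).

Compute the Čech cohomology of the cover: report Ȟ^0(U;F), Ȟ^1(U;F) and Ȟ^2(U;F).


nerve simplices:
  A12={e,i} A13={d} A14={a} A15={b} A23={c} A45={f,h}
C dims 5,6; δ0: rk 4, SNF 1^4
degree 0: 5−4−0 = 1 → Ȟ^0 ≅ Z
degree 1: 6−0−4 = 2 → Ȟ^1 ≅ Z^2
degree 2: 0−0−0 = 0 → Ȟ^2 ≅ 0

Ȟ^0(U;F) ≅ Z,  Ȟ^1(U;F) ≅ Z^2,  Ȟ^2(U;F) ≅ 0


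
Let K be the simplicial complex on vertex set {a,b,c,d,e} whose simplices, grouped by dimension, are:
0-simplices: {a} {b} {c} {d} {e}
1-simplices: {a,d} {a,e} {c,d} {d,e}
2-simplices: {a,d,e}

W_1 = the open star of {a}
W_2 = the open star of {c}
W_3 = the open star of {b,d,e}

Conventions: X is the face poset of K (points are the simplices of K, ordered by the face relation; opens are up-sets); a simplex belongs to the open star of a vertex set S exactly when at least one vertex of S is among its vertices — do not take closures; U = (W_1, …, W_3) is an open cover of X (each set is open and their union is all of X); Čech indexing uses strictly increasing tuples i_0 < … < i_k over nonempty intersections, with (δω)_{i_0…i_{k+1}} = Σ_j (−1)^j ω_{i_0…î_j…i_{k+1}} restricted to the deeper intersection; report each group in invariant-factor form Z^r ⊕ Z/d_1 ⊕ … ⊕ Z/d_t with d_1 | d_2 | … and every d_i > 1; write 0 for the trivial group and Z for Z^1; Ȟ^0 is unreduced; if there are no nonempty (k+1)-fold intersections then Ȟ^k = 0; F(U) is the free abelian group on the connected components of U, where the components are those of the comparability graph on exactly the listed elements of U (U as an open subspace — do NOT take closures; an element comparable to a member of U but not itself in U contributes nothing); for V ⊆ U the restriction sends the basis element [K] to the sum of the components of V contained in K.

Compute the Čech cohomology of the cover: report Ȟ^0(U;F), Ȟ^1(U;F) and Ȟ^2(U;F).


Ȟ^0 ≅ Z^2, Ȟ^1 ≅ 0, Ȟ^2 ≅ 0

nonempty intersections:
  W1={{a},{a,d},{a,e},{a,d,e}} W2={{c},{c,d}} W3={{b},{d},{e},{a,d},{a,e},{c,d},{d,e},{a,d,e}}
  W13={{a,d},{a,e},{a,d,e}} W23={{c,d}}
components per intersection:
  W1: {{a},{a,d},{a,e},{a,d,e}}
  W2: {{c},{c,d}}
  W3: {{b}} {{d},{e},{a,d},{a,e},{c,d},{d,e},{a,d,e}}
  W13: {{a,d},{a,e},{a,d,e}}
  W23: {{c,d}}
C dims 4,2; δ0: rk 2, SNF 1^2
Ȟ^0: (4−2)−0=2 ⇒ Z^2
Ȟ^1: (2−0)−2=0 ⇒ 0
Ȟ^2: (0−0)−0=0 ⇒ 0


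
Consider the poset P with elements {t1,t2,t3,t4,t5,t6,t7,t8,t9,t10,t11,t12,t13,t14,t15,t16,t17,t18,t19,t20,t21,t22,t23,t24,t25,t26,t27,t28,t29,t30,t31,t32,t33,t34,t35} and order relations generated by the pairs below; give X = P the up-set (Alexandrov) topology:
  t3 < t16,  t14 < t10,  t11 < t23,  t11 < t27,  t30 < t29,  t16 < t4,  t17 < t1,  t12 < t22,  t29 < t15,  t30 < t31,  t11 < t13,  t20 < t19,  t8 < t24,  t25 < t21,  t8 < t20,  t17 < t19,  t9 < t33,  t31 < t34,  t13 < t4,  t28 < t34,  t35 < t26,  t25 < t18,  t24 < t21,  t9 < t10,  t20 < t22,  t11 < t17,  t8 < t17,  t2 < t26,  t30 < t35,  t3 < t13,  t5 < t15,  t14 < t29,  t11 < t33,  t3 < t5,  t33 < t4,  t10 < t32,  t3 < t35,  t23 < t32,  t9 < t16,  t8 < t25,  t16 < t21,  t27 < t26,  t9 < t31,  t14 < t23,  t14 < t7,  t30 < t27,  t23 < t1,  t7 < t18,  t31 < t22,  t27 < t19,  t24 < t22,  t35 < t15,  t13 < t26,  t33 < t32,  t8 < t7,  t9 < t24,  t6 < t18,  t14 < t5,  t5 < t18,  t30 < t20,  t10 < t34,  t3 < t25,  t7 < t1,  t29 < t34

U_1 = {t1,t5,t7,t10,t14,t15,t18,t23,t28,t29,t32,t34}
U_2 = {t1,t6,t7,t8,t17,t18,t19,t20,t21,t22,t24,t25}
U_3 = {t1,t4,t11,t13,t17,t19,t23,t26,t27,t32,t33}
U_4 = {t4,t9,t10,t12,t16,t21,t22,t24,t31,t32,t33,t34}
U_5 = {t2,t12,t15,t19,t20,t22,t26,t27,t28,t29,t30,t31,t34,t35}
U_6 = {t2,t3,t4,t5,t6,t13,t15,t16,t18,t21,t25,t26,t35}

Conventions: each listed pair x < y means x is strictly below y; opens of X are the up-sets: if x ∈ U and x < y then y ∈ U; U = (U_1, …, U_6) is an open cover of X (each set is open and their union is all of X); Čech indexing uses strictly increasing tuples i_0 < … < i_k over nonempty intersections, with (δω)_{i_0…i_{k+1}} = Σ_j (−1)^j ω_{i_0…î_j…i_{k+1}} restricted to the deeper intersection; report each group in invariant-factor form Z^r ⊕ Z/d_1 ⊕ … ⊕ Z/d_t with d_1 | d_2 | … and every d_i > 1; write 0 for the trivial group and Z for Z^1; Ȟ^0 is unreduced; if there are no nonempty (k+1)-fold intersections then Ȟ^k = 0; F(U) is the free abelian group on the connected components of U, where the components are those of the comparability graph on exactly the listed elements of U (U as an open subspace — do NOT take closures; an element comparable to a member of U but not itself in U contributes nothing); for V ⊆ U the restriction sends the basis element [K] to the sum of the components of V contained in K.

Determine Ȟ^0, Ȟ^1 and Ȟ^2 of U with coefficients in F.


Ȟ^0(U;F) ≅ Z,  Ȟ^1(U;F) ≅ 0,  Ȟ^2(U;F) ≅ Z/2

nonempty intersections:
  U12={t1,t7,t18} U13={t1,t23,t32} U14={t10,t32,t34} U15={t15,t28,t29,t34} U16={t5,t15,t18} U23={t1,t17,t19} U24={t21,t22,t24} U25={t19,t20,t22} U26={t6,t18,t21,t25} U34={t4,t32,t33} U35={t19,t26,t27} U36={t4,t13,t26} U45={t12,t22,t31,t34} U46={t4,t16,t21} U56={t2,t15,t26,t35}
  U123={t1} U126={t18} U134={t32} U145={t34} U156={t15} U235={t19} U245={t22} U246={t21} U346={t4} U356={t26}
components per intersection:
  U1: {t1,t5,t7,t10,t14,t15,t18,t23,t28,t29,t32,t34}
  U2: {t1,t6,t7,t8,t17,t18,t19,t20,t21,t22,t24,t25}
  U3: {t1,t4,t11,t13,t17,t19,t23,t26,t27,t32,t33}
  U4: {t4,t9,t10,t12,t16,t21,t22,t24,t31,t32,t33,t34}
  U5: {t2,t12,t15,t19,t20,t22,t26,t27,t28,t29,t30,t31,t34,t35}
  U6: {t2,t3,t4,t5,t6,t13,t15,t16,t18,t21,t25,t26,t35}
  U12: {t1,t7,t18}
  U13: {t1,t23,t32}
  U14: {t10,t32,t34}
  U15: {t15,t28,t29,t34}
  U16: {t5,t15,t18}
  U23: {t1,t17,t19}
  U24: {t21,t22,t24}
  U25: {t19,t20,t22}
  U26: {t6,t18,t21,t25}
  U34: {t4,t32,t33}
  U35: {t19,t26,t27}
  U36: {t4,t13,t26}
  U45: {t12,t22,t31,t34}
  U46: {t4,t16,t21}
  U56: {t2,t15,t26,t35}
  U123: {t1}
  U126: {t18}
  U134: {t32}
  U145: {t34}
  U156: {t15}
  U235: {t19}
  U245: {t22}
  U246: {t21}
  U346: {t4}
  U356: {t26}
C dims 6,15,10; δ0: rk 5, SNF 1^5; δ1: rk 10, SNF 1^9·2
Ȟ^0: (6−5)−0=1 ⇒ Z
Ȟ^1: (15−10)−5=0 ⇒ 0
Ȟ^2: (10−0)−10=0 plus torsion [2] ⇒ Z/2


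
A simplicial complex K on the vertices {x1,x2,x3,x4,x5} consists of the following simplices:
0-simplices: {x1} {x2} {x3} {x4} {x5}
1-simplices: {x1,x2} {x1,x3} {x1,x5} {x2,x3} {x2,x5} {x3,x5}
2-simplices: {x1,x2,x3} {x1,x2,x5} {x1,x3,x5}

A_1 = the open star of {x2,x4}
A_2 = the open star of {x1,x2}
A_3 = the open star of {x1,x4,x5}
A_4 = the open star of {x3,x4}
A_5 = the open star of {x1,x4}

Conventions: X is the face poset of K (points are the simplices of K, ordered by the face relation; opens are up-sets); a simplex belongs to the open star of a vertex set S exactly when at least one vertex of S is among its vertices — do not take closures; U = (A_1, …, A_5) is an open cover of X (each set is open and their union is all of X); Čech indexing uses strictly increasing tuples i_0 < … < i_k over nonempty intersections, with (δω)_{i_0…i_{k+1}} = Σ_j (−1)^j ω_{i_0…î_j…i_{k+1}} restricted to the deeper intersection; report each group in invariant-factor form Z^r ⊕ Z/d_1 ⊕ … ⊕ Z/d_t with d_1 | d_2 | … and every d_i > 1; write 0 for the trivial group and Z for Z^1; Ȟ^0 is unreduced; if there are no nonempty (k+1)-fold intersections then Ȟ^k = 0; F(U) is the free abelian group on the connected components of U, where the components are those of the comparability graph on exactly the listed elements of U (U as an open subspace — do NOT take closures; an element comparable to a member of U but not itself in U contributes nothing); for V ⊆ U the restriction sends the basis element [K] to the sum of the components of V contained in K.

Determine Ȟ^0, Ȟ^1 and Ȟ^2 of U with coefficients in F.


nonempty intersections:
  A1={{x2},{x4},{x1,x2},{x2,x3},{x2,x5},{x1,x2,x3},{x1,x2,x5}} A2={{x1},{x2},{x1,x2},{x1,x3},{x1,x5},{x2,x3},{x2,x5},{x1,x2,x3},{x1,x2,x5},{x1,x3,x5}} A3={{x1},{x4},{x5},{x1,x2},{x1,x3},{x1,x5},{x2,x5},{x3,x5},{x1,x2,x3},{x1,x2,x5},{x1,x3,x5}} A4={{x3},{x4},{x1,x3},{x2,x3},{x3,x5},{x1,x2,x3},{x1,x3,x5}} A5={{x1},{x4},{x1,x2},{x1,x3},{x1,x5},{x1,x2,x3},{x1,x2,x5},{x1,x3,x5}}
  A12={{x2},{x1,x2},{x2,x3},{x2,x5},{x1,x2,x3},{x1,x2,x5}} A13={{x4},{x1,x2},{x2,x5},{x1,x2,x3},{x1,x2,x5}} A14={{x4},{x2,x3},{x1,x2,x3}} A15={{x4},{x1,x2},{x1,x2,x3},{x1,x2,x5}} A23={{x1},{x1,x2},{x1,x3},{x1,x5},{x2,x5},{x1,x2,x3},{x1,x2,x5},{x1,x3,x5}} A24={{x1,x3},{x2,x3},{x1,x2,x3},{x1,x3,x5}} A25={{x1},{x1,x2},{x1,x3},{x1,x5},{x1,x2,x3},{x1,x2,x5},{x1,x3,x5}} A34={{x4},{x1,x3},{x3,x5},{x1,x2,x3},{x1,x3,x5}} A35={{x1},{x4},{x1,x2},{x1,x3},{x1,x5},{x1,x2,x3},{x1,x2,x5},{x1,x3,x5}} A45={{x4},{x1,x3},{x1,x2,x3},{x1,x3,x5}}
  A123={{x1,x2},{x2,x5},{x1,x2,x3},{x1,x2,x5}} A124={{x2,x3},{x1,x2,x3}} A125={{x1,x2},{x1,x2,x3},{x1,x2,x5}} A134={{x4},{x1,x2,x3}} A135={{x4},{x1,x2},{x1,x2,x3},{x1,x2,x5}} A145={{x4},{x1,x2,x3}} A234={{x1,x3},{x1,x2,x3},{x1,x3,x5}} A235={{x1},{x1,x2},{x1,x3},{x1,x5},{x1,x2,x3},{x1,x2,x5},{x1,x3,x5}} A245={{x1,x3},{x1,x2,x3},{x1,x3,x5}} A345={{x4},{x1,x3},{x1,x2,x3},{x1,x3,x5}}
  A1234={{x1,x2,x3}} A1235={{x1,x2},{x1,x2,x3},{x1,x2,x5}} A1245={{x1,x2,x3}} A1345={{x4},{x1,x2,x3}} A2345={{x1,x3},{x1,x2,x3},{x1,x3,x5}}
  A12345={{x1,x2,x3}}
components per intersection:
  A1: {{x2},{x1,x2},{x2,x3},{x2,x5},{x1,x2,x3},{x1,x2,x5}} {{x4}}
  A2: {{x1},{x2},{x1,x2},{x1,x3},{x1,x5},{x2,x3},{x2,x5},{x1,x2,x3},{x1,x2,x5},{x1,x3,x5}}
  A3: {{x1},{x5},{x1,x2},{x1,x3},{x1,x5},{x2,x5},{x3,x5},{x1,x2,x3},{x1,x2,x5},{x1,x3,x5}} {{x4}}
  A4: {{x3},{x1,x3},{x2,x3},{x3,x5},{x1,x2,x3},{x1,x3,x5}} {{x4}}
  A5: {{x1},{x1,x2},{x1,x3},{x1,x5},{x1,x2,x3},{x1,x2,x5},{x1,x3,x5}} {{x4}}
  A12: {{x2},{x1,x2},{x2,x3},{x2,x5},{x1,x2,x3},{x1,x2,x5}}
  A13: {{x4}} {{x1,x2},{x2,x5},{x1,x2,x3},{x1,x2,x5}}
  A14: {{x4}} {{x2,x3},{x1,x2,x3}}
  A15: {{x4}} {{x1,x2},{x1,x2,x3},{x1,x2,x5}}
  A23: {{x1},{x1,x2},{x1,x3},{x1,x5},{x2,x5},{x1,x2,x3},{x1,x2,x5},{x1,x3,x5}}
  A24: {{x1,x3},{x2,x3},{x1,x2,x3},{x1,x3,x5}}
  A25: {{x1},{x1,x2},{x1,x3},{x1,x5},{x1,x2,x3},{x1,x2,x5},{x1,x3,x5}}
  A34: {{x4}} {{x1,x3},{x3,x5},{x1,x2,x3},{x1,x3,x5}}
  A35: {{x1},{x1,x2},{x1,x3},{x1,x5},{x1,x2,x3},{x1,x2,x5},{x1,x3,x5}} {{x4}}
  A45: {{x4}} {{x1,x3},{x1,x2,x3},{x1,x3,x5}}
  A123: {{x1,x2},{x2,x5},{x1,x2,x3},{x1,x2,x5}}
  A124: {{x2,x3},{x1,x2,x3}}
  A125: {{x1,x2},{x1,x2,x3},{x1,x2,x5}}
  A134: {{x4}} {{x1,x2,x3}}
  A135: {{x4}} {{x1,x2},{x1,x2,x3},{x1,x2,x5}}
  A145: {{x4}} {{x1,x2,x3}}
  A234: {{x1,x3},{x1,x2,x3},{x1,x3,x5}}
  A235: {{x1},{x1,x2},{x1,x3},{x1,x5},{x1,x2,x3},{x1,x2,x5},{x1,x3,x5}}
  A245: {{x1,x3},{x1,x2,x3},{x1,x3,x5}}
  A345: {{x4}} {{x1,x3},{x1,x2,x3},{x1,x3,x5}}
  A1234: {{x1,x2,x3}}
  A1235: {{x1,x2},{x1,x2,x3},{x1,x2,x5}}
  A1245: {{x1,x2,x3}}
  A1345: {{x4}} {{x1,x2,x3}}
  A2345: {{x1,x3},{x1,x2,x3},{x1,x3,x5}}
  A12345: {{x1,x2,x3}}
C dims 9,16,14,6; δ0: rk 7, SNF 1^7; δ1: rk 9, SNF 1^9; δ2: rk 5, SNF 1^5
Ȟ^0: (9−7)−0=2 ⇒ Z^2
Ȟ^1: (16−9)−7=0 ⇒ 0
Ȟ^2: (14−5)−9=0 ⇒ 0

Ȟ^0 ≅ Z^2, Ȟ^1 ≅ 0 and Ȟ^2 ≅ 0


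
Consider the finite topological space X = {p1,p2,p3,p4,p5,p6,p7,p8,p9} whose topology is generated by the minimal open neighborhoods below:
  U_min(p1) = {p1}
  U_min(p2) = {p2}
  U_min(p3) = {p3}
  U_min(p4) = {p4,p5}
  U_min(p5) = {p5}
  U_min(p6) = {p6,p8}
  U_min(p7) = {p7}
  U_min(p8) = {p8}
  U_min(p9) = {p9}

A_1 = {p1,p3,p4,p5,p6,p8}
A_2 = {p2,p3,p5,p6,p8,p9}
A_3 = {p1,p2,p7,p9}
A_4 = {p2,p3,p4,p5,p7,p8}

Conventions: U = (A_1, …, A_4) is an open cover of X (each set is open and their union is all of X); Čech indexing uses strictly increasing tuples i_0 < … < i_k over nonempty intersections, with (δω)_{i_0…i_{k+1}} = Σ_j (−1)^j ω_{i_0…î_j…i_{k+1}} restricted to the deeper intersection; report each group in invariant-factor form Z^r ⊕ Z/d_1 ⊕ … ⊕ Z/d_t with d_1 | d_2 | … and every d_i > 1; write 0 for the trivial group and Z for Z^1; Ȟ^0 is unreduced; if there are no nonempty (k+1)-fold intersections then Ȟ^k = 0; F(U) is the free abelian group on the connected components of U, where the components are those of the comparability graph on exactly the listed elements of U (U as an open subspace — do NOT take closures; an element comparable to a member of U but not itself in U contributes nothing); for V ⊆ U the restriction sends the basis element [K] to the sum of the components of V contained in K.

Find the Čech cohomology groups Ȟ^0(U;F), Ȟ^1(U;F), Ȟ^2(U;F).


Ȟ^0(U;F) ≅ Z^7; Ȟ^1(U;F) ≅ 0; Ȟ^2(U;F) ≅ 0

nonempty intersections:
  A12={p3,p5,p6,p8} A13={p1} A14={p3,p4,p5,p8} A23={p2,p9} A24={p2,p3,p5,p8} A34={p2,p7}
  A124={p3,p5,p8} A234={p2}
components per intersection:
  A1: {p1} {p3} {p4,p5} {p6,p8}
  A2: {p2} {p3} {p5} {p6,p8} {p9}
  A3: {p1} {p2} {p7} {p9}
  A4: {p2} {p3} {p4,p5} {p7} {p8}
  A12: {p3} {p5} {p6,p8}
  A13: {p1}
  A14: {p3} {p4,p5} {p8}
  A23: {p2} {p9}
  A24: {p2} {p3} {p5} {p8}
  A34: {p2} {p7}
  A124: {p3} {p5} {p8}
  A234: {p2}
C dims 18,15,4; δ0: rk 11, SNF 1^11; δ1: rk 4, SNF 1^4
Ȟ^0: (18−11)−0=7 ⇒ Z^7
Ȟ^1: (15−4)−11=0 ⇒ 0
Ȟ^2: (4−0)−4=0 ⇒ 0


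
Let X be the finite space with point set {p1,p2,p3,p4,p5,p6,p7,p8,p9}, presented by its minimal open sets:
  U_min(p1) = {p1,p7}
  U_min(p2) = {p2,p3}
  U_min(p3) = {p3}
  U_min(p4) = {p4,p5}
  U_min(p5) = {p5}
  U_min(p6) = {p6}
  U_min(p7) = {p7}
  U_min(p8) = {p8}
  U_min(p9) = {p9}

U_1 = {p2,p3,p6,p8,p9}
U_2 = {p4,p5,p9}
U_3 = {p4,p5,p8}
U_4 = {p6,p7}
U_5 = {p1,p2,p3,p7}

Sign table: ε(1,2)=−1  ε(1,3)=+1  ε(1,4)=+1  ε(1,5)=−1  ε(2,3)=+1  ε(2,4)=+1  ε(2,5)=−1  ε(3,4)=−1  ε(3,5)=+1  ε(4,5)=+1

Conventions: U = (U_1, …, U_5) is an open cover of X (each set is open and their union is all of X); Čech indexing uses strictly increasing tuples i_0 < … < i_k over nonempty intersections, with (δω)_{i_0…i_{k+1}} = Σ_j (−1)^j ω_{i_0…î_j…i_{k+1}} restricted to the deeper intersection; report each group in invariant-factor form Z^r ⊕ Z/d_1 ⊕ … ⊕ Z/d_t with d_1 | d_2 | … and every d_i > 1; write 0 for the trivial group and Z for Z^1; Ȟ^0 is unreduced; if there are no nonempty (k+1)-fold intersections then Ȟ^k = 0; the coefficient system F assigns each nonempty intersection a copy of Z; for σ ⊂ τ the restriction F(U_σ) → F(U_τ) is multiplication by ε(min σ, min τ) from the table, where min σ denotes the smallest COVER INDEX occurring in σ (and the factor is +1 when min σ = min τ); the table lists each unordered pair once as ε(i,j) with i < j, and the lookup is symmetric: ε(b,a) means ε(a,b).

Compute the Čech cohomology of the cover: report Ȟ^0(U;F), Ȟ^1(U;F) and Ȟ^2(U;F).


Ȟ^0(U;F) ≅ 0; Ȟ^1(U;F) ≅ Z ⊕ Z/2; Ȟ^2(U;F) ≅ 0

intersection data:
  U12={p9} U13={p8} U14={p6} U15={p2,p3} U23={p4,p5} U45={p7}
C dims 5,6; δ0: rk 5, SNF 1^4·2
Ȟ^0 = (5 − 5) − 0 = 0, so Ȟ^0 ≅ 0
Ȟ^1 = (6 − 0) − 5 = 1 plus torsion [2], so Ȟ^1 ≅ Z ⊕ Z/2
Ȟ^2 = (0 − 0) − 0 = 0, so Ȟ^2 ≅ 0


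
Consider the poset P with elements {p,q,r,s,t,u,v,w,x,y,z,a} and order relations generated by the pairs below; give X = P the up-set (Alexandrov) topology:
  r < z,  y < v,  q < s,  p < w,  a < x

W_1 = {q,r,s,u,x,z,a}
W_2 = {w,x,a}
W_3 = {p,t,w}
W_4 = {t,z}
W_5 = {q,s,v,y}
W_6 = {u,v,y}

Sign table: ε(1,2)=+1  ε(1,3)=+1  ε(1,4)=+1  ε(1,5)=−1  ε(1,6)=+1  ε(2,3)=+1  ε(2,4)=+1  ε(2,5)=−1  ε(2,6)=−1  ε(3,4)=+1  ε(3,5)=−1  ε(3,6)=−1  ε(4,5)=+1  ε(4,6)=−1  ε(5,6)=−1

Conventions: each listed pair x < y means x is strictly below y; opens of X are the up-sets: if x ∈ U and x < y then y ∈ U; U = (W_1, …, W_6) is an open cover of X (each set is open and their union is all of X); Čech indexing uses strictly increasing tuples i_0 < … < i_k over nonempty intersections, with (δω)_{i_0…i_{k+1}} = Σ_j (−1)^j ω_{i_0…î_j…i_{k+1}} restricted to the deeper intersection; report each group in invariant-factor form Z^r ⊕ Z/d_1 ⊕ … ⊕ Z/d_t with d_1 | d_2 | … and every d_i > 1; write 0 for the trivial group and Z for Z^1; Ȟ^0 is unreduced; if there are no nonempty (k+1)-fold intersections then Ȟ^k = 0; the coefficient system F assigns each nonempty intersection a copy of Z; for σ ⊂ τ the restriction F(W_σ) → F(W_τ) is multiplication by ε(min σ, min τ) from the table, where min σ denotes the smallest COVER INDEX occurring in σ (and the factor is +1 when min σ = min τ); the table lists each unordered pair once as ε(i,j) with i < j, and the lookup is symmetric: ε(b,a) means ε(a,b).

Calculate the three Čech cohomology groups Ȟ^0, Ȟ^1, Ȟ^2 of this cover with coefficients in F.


Ȟ^0(U;F) ≅ Z,  Ȟ^1(U;F) ≅ Z^2,  Ȟ^2(U;F) ≅ 0

nerve of the cover:
  W12={x,a} W14={z} W15={q,s} W16={u} W23={w} W34={t} W56={v,y}
C dims 6,7; δ0: rk 5, SNF 1^5
Ȟ^0 = (6 − 5) − 0 = 1, so Ȟ^0 ≅ Z
Ȟ^1 = (7 − 0) − 5 = 2, so Ȟ^1 ≅ Z^2
Ȟ^2 = (0 − 0) − 0 = 0, so Ȟ^2 ≅ 0


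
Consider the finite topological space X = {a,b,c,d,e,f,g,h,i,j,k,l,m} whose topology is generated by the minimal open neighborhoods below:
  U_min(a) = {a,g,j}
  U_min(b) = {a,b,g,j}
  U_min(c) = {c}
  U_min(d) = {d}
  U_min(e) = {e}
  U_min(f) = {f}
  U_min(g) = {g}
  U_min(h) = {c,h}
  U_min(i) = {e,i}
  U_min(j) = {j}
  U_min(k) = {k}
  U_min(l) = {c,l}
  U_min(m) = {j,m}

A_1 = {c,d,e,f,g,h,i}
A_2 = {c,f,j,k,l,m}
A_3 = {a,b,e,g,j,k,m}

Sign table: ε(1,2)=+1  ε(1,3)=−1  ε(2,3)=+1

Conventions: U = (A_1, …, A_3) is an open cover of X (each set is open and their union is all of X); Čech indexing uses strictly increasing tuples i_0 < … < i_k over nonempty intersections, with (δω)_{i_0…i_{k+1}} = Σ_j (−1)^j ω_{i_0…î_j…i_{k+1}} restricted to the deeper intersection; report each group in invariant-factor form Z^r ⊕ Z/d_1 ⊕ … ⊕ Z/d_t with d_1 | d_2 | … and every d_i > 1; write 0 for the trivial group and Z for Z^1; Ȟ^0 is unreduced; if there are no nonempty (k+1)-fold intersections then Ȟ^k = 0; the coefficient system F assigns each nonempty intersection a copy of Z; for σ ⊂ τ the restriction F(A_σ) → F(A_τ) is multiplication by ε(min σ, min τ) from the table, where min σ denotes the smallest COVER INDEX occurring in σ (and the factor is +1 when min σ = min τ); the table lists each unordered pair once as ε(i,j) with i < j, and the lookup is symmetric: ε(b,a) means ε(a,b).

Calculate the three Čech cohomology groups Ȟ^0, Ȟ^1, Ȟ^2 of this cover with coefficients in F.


nerve simplices:
  A12={c,f} A13={e,g} A23={j,k,m}
C dims 3,3; δ0: rk 3, SNF 1^2·2
degree 0: 3−3−0 = 0 → Ȟ^0 ≅ 0
degree 1: 3−0−3 = 0 plus torsion [2] → Ȟ^1 ≅ Z/2
degree 2: 0−0−0 = 0 → Ȟ^2 ≅ 0

Ȟ^0 = 0; Ȟ^1 = Z/2; Ȟ^2 = 0


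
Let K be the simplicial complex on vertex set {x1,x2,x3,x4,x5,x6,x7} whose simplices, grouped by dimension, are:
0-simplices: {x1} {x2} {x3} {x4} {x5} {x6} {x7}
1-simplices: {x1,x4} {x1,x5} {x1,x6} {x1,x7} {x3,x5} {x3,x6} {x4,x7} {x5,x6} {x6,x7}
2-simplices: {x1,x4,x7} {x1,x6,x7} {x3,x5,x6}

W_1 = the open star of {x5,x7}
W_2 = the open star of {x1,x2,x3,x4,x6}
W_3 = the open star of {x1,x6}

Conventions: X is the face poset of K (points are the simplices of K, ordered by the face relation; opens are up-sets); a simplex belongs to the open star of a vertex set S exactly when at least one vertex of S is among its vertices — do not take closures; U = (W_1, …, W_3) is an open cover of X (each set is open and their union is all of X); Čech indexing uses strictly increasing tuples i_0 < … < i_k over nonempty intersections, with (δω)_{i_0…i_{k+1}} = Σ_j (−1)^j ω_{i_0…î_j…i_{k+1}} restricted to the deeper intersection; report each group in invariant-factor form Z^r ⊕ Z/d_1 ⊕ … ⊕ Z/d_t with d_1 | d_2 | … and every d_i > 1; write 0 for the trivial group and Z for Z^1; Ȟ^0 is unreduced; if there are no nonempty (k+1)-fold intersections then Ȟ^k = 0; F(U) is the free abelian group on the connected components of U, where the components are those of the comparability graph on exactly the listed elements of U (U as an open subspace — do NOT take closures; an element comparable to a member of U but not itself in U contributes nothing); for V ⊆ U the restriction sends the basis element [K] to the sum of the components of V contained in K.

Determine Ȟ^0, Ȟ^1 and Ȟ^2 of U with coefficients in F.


Ȟ^0 = Z^2; Ȟ^1 = Z; Ȟ^2 = 0

cover nerve:
  W1={{x5},{x7},{x1,x5},{x1,x7},{x3,x5},{x4,x7},{x5,x6},{x6,x7},{x1,x4,x7},{x1,x6,x7},{x3,x5,x6}} W2={{x1},{x2},{x3},{x4},{x6},{x1,x4},{x1,x5},{x1,x6},{x1,x7},{x3,x5},{x3,x6},{x4,x7},{x5,x6},{x6,x7},{x1,x4,x7},{x1,x6,x7},{x3,x5,x6}} W3={{x1},{x6},{x1,x4},{x1,x5},{x1,x6},{x1,x7},{x3,x6},{x5,x6},{x6,x7},{x1,x4,x7},{x1,x6,x7},{x3,x5,x6}}
  W12={{x1,x5},{x1,x7},{x3,x5},{x4,x7},{x5,x6},{x6,x7},{x1,x4,x7},{x1,x6,x7},{x3,x5,x6}} W13={{x1,x5},{x1,x7},{x5,x6},{x6,x7},{x1,x4,x7},{x1,x6,x7},{x3,x5,x6}} W23={{x1},{x6},{x1,x4},{x1,x5},{x1,x6},{x1,x7},{x3,x6},{x5,x6},{x6,x7},{x1,x4,x7},{x1,x6,x7},{x3,x5,x6}}
  W123={{x1,x5},{x1,x7},{x5,x6},{x6,x7},{x1,x4,x7},{x1,x6,x7},{x3,x5,x6}}
components per intersection:
  W1: {{x5},{x1,x5},{x3,x5},{x5,x6},{x3,x5,x6}} {{x7},{x1,x7},{x4,x7},{x6,x7},{x1,x4,x7},{x1,x6,x7}}
  W2: {{x1},{x3},{x4},{x6},{x1,x4},{x1,x5},{x1,x6},{x1,x7},{x3,x5},{x3,x6},{x4,x7},{x5,x6},{x6,x7},{x1,x4,x7},{x1,x6,x7},{x3,x5,x6}} {{x2}}
  W3: {{x1},{x6},{x1,x4},{x1,x5},{x1,x6},{x1,x7},{x3,x6},{x5,x6},{x6,x7},{x1,x4,x7},{x1,x6,x7},{x3,x5,x6}}
  W12: {{x1,x5}} {{x1,x7},{x4,x7},{x6,x7},{x1,x4,x7},{x1,x6,x7}} {{x3,x5},{x5,x6},{x3,x5,x6}}
  W13: {{x1,x5}} {{x1,x7},{x6,x7},{x1,x4,x7},{x1,x6,x7}} {{x5,x6},{x3,x5,x6}}
  W23: {{x1},{x6},{x1,x4},{x1,x5},{x1,x6},{x1,x7},{x3,x6},{x5,x6},{x6,x7},{x1,x4,x7},{x1,x6,x7},{x3,x5,x6}}
  W123: {{x1,x5}} {{x1,x7},{x6,x7},{x1,x4,x7},{x1,x6,x7}} {{x5,x6},{x3,x5,x6}}
C dims 5,7,3; δ0: rk 3, SNF 1^3; δ1: rk 3, SNF 1^3
Ȟ^0: (5−3)−0=2 ⇒ Z^2
Ȟ^1: (7−3)−3=1 ⇒ Z
Ȟ^2: (3−0)−3=0 ⇒ 0


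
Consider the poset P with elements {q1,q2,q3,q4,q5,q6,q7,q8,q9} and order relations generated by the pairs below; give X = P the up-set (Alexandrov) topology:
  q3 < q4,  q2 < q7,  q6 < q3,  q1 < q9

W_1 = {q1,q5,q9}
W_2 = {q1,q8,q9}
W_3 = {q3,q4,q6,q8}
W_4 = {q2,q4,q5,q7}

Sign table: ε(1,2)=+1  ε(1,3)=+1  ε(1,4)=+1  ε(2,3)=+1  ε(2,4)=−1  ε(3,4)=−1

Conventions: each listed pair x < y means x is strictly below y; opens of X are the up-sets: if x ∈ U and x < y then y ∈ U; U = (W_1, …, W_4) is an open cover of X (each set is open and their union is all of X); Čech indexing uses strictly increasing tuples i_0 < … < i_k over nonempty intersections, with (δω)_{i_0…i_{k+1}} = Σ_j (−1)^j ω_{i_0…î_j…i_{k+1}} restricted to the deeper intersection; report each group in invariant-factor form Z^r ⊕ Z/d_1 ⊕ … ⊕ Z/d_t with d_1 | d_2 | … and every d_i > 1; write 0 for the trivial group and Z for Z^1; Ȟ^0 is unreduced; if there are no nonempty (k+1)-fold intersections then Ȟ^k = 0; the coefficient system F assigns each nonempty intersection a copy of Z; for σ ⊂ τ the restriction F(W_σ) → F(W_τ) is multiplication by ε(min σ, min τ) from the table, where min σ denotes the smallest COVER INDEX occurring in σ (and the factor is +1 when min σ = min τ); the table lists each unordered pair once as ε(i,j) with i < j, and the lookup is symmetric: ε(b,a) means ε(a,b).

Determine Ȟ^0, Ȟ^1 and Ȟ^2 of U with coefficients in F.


nonempty overlaps:
  W12={q1,q9} W14={q5} W23={q8} W34={q4}
C dims 4,4; δ0: rk 4, SNF 1^3·2
degree 0: 4−4−0 = 0 → Ȟ^0 ≅ 0
degree 1: 4−0−4 = 0 plus torsion [2] → Ȟ^1 ≅ Z/2
degree 2: 0−0−0 = 0 → Ȟ^2 ≅ 0

Ȟ^0(U;F) ≅ 0,  Ȟ^1(U;F) ≅ Z/2,  Ȟ^2(U;F) ≅ 0


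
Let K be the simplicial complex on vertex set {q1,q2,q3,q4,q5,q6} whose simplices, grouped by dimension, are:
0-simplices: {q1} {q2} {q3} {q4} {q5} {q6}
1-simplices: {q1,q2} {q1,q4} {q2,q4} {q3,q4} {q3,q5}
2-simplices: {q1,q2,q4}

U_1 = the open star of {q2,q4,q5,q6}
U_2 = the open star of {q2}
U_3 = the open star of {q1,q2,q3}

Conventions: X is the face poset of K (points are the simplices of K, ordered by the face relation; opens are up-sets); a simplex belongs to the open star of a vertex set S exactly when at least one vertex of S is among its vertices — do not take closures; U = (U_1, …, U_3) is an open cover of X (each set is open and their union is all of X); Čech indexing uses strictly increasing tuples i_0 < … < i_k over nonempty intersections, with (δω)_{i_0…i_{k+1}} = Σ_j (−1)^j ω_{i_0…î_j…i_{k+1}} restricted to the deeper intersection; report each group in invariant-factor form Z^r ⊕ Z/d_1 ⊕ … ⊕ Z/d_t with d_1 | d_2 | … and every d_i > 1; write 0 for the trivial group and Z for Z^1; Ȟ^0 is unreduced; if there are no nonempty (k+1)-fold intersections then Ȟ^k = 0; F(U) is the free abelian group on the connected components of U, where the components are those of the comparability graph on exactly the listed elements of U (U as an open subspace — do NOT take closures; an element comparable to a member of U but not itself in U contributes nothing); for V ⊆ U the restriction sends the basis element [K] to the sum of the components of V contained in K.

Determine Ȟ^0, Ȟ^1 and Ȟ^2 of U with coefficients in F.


nerve simplices:
  U1={{q2},{q4},{q5},{q6},{q1,q2},{q1,q4},{q2,q4},{q3,q4},{q3,q5},{q1,q2,q4}} U2={{q2},{q1,q2},{q2,q4},{q1,q2,q4}} U3={{q1},{q2},{q3},{q1,q2},{q1,q4},{q2,q4},{q3,q4},{q3,q5},{q1,q2,q4}}
  U12={{q2},{q1,q2},{q2,q4},{q1,q2,q4}} U13={{q2},{q1,q2},{q1,q4},{q2,q4},{q3,q4},{q3,q5},{q1,q2,q4}} U23={{q2},{q1,q2},{q2,q4},{q1,q2,q4}}
  U123={{q2},{q1,q2},{q2,q4},{q1,q2,q4}}
components per intersection:
  U1: {{q2},{q4},{q1,q2},{q1,q4},{q2,q4},{q3,q4},{q1,q2,q4}} {{q5},{q3,q5}} {{q6}}
  U2: {{q2},{q1,q2},{q2,q4},{q1,q2,q4}}
  U3: {{q1},{q2},{q1,q2},{q1,q4},{q2,q4},{q1,q2,q4}} {{q3},{q3,q4},{q3,q5}}
  U12: {{q2},{q1,q2},{q2,q4},{q1,q2,q4}}
  U13: {{q2},{q1,q2},{q1,q4},{q2,q4},{q1,q2,q4}} {{q3,q4}} {{q3,q5}}
  U23: {{q2},{q1,q2},{q2,q4},{q1,q2,q4}}
  U123: {{q2},{q1,q2},{q2,q4},{q1,q2,q4}}
C dims 6,5,1; δ0: rk 4, SNF 1^4; δ1: rk 1, SNF 1^1
degree 0: 6−4−0 = 2 → Ȟ^0 ≅ Z^2
degree 1: 5−1−4 = 0 → Ȟ^1 ≅ 0
degree 2: 1−0−1 = 0 → Ȟ^2 ≅ 0

Ȟ^0 ≅ Z^2,  Ȟ^1 ≅ 0,  Ȟ^2 ≅ 0


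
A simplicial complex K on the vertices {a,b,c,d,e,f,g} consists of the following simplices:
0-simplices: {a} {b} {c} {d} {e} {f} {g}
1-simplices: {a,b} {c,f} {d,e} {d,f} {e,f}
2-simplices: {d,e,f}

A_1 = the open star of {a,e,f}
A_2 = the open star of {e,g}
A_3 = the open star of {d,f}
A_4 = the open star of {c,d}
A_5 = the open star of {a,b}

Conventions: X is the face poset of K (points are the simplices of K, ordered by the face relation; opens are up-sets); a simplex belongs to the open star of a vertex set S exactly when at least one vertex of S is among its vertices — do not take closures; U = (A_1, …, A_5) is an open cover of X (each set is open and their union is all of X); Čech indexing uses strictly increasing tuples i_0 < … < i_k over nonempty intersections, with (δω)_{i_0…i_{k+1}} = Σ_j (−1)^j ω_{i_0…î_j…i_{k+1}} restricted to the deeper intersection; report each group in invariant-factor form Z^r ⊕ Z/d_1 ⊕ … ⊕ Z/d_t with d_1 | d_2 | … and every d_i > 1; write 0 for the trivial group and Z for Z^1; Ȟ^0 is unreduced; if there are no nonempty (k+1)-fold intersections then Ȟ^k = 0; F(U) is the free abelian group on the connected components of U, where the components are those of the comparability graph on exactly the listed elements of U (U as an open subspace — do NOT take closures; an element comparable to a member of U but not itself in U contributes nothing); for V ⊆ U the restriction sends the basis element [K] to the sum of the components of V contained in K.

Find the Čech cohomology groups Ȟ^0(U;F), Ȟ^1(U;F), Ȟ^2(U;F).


nerve of the cover:
  A1={{a},{e},{f},{a,b},{c,f},{d,e},{d,f},{e,f},{d,e,f}} A2={{e},{g},{d,e},{e,f},{d,e,f}} A3={{d},{f},{c,f},{d,e},{d,f},{e,f},{d,e,f}} A4={{c},{d},{c,f},{d,e},{d,f},{d,e,f}} A5={{a},{b},{a,b}}
  A12={{e},{d,e},{e,f},{d,e,f}} A13={{f},{c,f},{d,e},{d,f},{e,f},{d,e,f}} A14={{c,f},{d,e},{d,f},{d,e,f}} A15={{a},{a,b}} A23={{d,e},{e,f},{d,e,f}} A24={{d,e},{d,e,f}} A34={{d},{c,f},{d,e},{d,f},{d,e,f}}
  A123={{d,e},{e,f},{d,e,f}} A124={{d,e},{d,e,f}} A134={{c,f},{d,e},{d,f},{d,e,f}} A234={{d,e},{d,e,f}}
  A1234={{d,e},{d,e,f}}
components per intersection:
  A1: {{a},{a,b}} {{e},{f},{c,f},{d,e},{d,f},{e,f},{d,e,f}}
  A2: {{e},{d,e},{e,f},{d,e,f}} {{g}}
  A3: {{d},{f},{c,f},{d,e},{d,f},{e,f},{d,e,f}}
  A4: {{c},{c,f}} {{d},{d,e},{d,f},{d,e,f}}
  A5: {{a},{b},{a,b}}
  A12: {{e},{d,e},{e,f},{d,e,f}}
  A13: {{f},{c,f},{d,e},{d,f},{e,f},{d,e,f}}
  A14: {{c,f}} {{d,e},{d,f},{d,e,f}}
  A15: {{a},{a,b}}
  A23: {{d,e},{e,f},{d,e,f}}
  A24: {{d,e},{d,e,f}}
  A34: {{d},{d,e},{d,f},{d,e,f}} {{c,f}}
  A123: {{d,e},{e,f},{d,e,f}}
  A124: {{d,e},{d,e,f}}
  A134: {{c,f}} {{d,e},{d,f},{d,e,f}}
  A234: {{d,e},{d,e,f}}
  A1234: {{d,e},{d,e,f}}
C dims 8,9,5,1; δ0: rk 5, SNF 1^5; δ1: rk 4, SNF 1^4; δ2: rk 1, SNF 1^1
Ȟ^0 = (8 − 5) − 0 = 3, so Ȟ^0 ≅ Z^3
Ȟ^1 = (9 − 4) − 5 = 0, so Ȟ^1 ≅ 0
Ȟ^2 = (5 − 1) − 4 = 0, so Ȟ^2 ≅ 0

Ȟ^0 = Z^3,  Ȟ^1 = 0,  Ȟ^2 = 0
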